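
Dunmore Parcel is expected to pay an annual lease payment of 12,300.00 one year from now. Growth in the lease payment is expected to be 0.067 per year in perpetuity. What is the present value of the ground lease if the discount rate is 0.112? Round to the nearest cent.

Growing perpetuity: P = D₁ / (r − g) = 12,300.0000 / (0.112 − 0.067) = 273,333.33

273333.33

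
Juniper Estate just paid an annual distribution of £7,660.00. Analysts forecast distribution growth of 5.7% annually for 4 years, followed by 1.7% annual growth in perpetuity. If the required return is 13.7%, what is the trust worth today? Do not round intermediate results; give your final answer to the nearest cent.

£74103.58

D_1 = 8096.62000
D_2 = 8558.12734
D_3 = 9045.94060
D_4 = 9561.55921
Terminal value at year 4: TV = D_4×(1+g_2)/(r−g_2) = 9724.10572/0.12 = 81034.21433
P_0 = D_1/(1+r)^1 + D_2/(1+r)^2 + D_3/(1+r)^3 + D_4/(1+r)^4 + TV/(1+r)^4
    = 7121.03782 + 6619.99734 + 6154.21037 + 5721.19645 + 48487.13987 = 74103.58184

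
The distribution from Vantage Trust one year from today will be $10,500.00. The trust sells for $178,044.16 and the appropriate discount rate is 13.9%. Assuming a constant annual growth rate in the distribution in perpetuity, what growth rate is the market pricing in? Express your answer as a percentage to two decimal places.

8.00%

P = D₁/(r−g) ⇒ g = r − D₁/P = 0.139 − $10,500.00/$178,044.16 = 0.080026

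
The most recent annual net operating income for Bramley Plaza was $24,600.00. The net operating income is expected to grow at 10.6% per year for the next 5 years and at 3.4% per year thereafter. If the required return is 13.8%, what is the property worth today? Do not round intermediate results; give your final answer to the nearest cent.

$325078.43

D_1 = 27207.60000
D_2 = 30091.60560
D_3 = 33281.31579
D_4 = 36809.13527
D_5 = 40710.90361
Terminal value at year 5: TV = D_5×(1+g_2)/(r−g_2) = 42095.07433/0.104 = 404760.33008
P_0 = D_1/(1+r)^1 + D_2/(1+r)^2 + D_3/(1+r)^3 + D_4/(1+r)^4 + D_5/(1+r)^5 + TV/(1+r)^5
    = 23908.26011 + 23235.97160 + 22582.58751 + 21947.57626 + 21330.42122 + 212073.61095 = 325078.42763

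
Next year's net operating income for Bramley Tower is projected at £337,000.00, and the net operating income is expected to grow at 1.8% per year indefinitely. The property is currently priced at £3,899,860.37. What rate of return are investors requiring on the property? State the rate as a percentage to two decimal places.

P = D₁/(r − g) ⇒ r = D₁/P + g = £337,000.0000/£3,899,860.37 + 0.018 = 0.086413 + 0.018 = 0.104413

10.44%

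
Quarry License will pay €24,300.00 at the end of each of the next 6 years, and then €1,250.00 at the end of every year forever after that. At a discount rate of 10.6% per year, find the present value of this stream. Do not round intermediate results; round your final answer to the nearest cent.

€110440.40

PV of 6-year annuity: €24,300.00 × [1 − (1+0.106)^−6] / 0.106 = 103997.61557
Perpetuity value at year 6: €1,250.00 / 0.106 = 11792.45283
PV of perpetuity: 11792.45283 / (1+0.106)^6 = 6442.78125
Total PV = 103997.61557 + 6442.78125 = 110440.39682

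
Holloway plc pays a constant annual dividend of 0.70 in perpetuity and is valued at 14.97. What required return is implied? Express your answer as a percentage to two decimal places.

P = C/r ⇒ r = C/P = 0.70/14.97 = 0.046760

4.68%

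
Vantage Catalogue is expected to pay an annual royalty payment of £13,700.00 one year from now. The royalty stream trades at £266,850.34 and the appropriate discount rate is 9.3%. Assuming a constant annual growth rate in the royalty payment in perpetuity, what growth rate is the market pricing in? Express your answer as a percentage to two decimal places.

P = D₁/(r−g) ⇒ g = r − D₁/P = 0.093 − £13,700.00/£266,850.34 = 0.041660

4.17%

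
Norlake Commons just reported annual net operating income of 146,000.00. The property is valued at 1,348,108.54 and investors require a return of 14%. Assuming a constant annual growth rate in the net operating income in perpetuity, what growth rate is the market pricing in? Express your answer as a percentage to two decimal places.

2.86%

P = D₀(1+g)/(r−g) ⇒ P(r−g) = D₀(1+g) ⇒ g(P+D₀) = P·r − D₀
g = (P·r − D₀)/(P + D₀) = (1,348,108.54×0.14 − 146,000.00) / (1,348,108.54 + 146,000.00) = 0.028602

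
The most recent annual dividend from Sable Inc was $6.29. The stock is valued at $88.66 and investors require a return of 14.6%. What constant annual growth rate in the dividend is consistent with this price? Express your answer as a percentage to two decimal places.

P = D₀(1+g)/(r−g) ⇒ P(r−g) = D₀(1+g) ⇒ g(P+D₀) = P·r − D₀
g = (P·r − D₀)/(P + D₀) = ($88.66×0.146 − $6.29) / ($88.66 + $6.29) = 0.070083

7.01%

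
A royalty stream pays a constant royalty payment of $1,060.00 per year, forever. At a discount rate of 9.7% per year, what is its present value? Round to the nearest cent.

$10927.84

Level perpetuity: PV = C / r = $1,060.00 / 0.097 = $10,927.84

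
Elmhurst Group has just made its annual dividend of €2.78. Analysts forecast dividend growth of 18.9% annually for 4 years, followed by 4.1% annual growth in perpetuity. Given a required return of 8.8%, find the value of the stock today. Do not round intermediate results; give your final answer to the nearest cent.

€101.77

D_1 = 3.30542
D_2 = 3.93014
D_3 = 4.67294
D_4 = 5.55613
Terminal value at year 4: TV = D_4×(1+g_2)/(r−g_2) = 5.78393/0.047 = 123.06232
P_0 = D_1/(1+r)^1 + D_2/(1+r)^2 + D_3/(1+r)^3 + D_4/(1+r)^4 + TV/(1+r)^4
    = 3.03807 + 3.32010 + 3.62830 + 3.96512 + 87.82325 = 101.77484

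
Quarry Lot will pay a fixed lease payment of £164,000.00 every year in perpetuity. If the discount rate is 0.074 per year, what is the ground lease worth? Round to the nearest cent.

Level perpetuity: PV = C / r = £164,000.00 / 0.074 = £2,216,216.22

£2216216.22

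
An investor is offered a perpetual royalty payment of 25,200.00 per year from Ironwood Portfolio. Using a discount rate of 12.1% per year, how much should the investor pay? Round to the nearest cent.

Level perpetuity: PV = C / r = 25,200.00 / 0.121 = 208,264.46

208264.46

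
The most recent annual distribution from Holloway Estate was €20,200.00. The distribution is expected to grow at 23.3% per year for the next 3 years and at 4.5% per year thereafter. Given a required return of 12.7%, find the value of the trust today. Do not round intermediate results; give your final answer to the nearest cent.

D_1 = 24906.60000
D_2 = 30709.83780
D_3 = 37865.23001
Terminal value at year 3: TV = D_3×(1+g_2)/(r−g_2) = 39569.16536/0.082 = 482550.79705
P_0 = D_1/(1+r)^1 + D_2/(1+r)^2 + D_3/(1+r)^3 + TV/(1+r)^3
    = 22099.91127 + 24178.51872 + 26452.62962 + 337109.73110 = 409840.79070

€409840.79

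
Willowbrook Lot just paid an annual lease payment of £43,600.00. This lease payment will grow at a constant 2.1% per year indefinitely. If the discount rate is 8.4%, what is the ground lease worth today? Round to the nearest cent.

£706596.83

D₁ = D₀ × (1 + g) = £43,600.00 × 1.021 = £44,515.6000
Growing perpetuity: P = D₁ / (r − g) = £44,515.6000 / (0.084 − 0.021) = £706,596.83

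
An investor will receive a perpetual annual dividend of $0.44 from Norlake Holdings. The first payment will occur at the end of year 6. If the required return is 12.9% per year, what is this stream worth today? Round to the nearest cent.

Value at end of year 5: C / r = $0.44 / 0.129 = $3.4109
Discount to today: PV = $3.4109 / (1 + 0.129)^5 = $3.4109 / 1.834297 = $1.86

$1.86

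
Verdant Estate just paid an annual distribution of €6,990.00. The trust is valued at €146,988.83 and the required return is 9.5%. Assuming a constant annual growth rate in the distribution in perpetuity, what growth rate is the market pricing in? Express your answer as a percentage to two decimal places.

4.53%

P = D₀(1+g)/(r−g) ⇒ P(r−g) = D₀(1+g) ⇒ g(P+D₀) = P·r − D₀
g = (P·r − D₀)/(P + D₀) = (€146,988.83×0.095 − €6,990.00) / (€146,988.83 + €6,990.00) = 0.045292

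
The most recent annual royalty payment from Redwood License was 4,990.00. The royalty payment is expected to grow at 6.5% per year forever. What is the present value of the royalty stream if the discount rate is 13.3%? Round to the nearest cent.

D₁ = D₀ × (1 + g) = 4,990.00 × 1.065 = 5,314.3500
Growing perpetuity: P = D₁ / (r − g) = 5,314.3500 / (0.133 − 0.065) = 78,152.21

78152.21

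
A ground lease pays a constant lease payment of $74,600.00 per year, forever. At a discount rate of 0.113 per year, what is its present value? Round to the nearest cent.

Level perpetuity: PV = C / r = $74,600.00 / 0.113 = $660,176.99

$660176.99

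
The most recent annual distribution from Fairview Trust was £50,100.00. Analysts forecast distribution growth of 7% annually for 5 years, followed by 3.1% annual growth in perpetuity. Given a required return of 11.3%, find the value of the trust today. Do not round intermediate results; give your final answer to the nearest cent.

£740199.14

D_1 = 53607.00000
D_2 = 57359.49000
D_3 = 61374.65430
D_4 = 65670.88010
D_5 = 70267.84171
Terminal value at year 5: TV = D_5×(1+g_2)/(r−g_2) = 72446.14480/0.082 = 883489.57074
P_0 = D_1/(1+r)^1 + D_2/(1+r)^2 + D_3/(1+r)^3 + D_4/(1+r)^4 + D_5/(1+r)^5 + TV/(1+r)^5
    = 48164.42049 + 46303.62077 + 44514.71179 + 42794.91610 + 41141.56355 + 517279.90263 = 740199.13533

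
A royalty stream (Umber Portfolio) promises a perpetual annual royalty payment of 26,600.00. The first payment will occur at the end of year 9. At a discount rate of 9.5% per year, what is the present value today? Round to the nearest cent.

135470.61

Value at end of year 8: C / r = 26,600.00 / 0.095 = 280,000.0000
Discount to today: PV = 280,000.0000 / (1 + 0.095)^8 = 280,000.0000 / 2.066869 = 135,470.61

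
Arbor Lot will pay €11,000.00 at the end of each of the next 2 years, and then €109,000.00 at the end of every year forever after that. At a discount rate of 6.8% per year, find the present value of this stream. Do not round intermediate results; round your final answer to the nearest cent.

PV of 2-year annuity: €11,000.00 × [1 − (1+0.068)^−2] / 0.068 = 19943.46954
Perpetuity value at year 2: €109,000.00 / 0.068 = 1602941.17647
PV of perpetuity: 1602941.17647 / (1+0.068)^2 = 1405319.52376
Total PV = 19943.46954 + 1405319.52376 = 1425262.99330

€1425262.99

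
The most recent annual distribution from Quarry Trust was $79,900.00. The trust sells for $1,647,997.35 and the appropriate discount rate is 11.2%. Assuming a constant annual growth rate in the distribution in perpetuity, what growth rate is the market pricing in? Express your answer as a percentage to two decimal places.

P = D₀(1+g)/(r−g) ⇒ P(r−g) = D₀(1+g) ⇒ g(P+D₀) = P·r − D₀
g = (P·r − D₀)/(P + D₀) = ($1,647,997.35×0.112 − $79,900.00) / ($1,647,997.35 + $79,900.00) = 0.060580

6.06%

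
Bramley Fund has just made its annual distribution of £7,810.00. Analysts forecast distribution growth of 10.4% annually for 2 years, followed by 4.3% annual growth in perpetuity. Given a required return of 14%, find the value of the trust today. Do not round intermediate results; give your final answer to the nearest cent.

£93645.42

D_1 = 8622.24000
D_2 = 9518.95296
Terminal value at year 2: TV = D_2×(1+g_2)/(r−g_2) = 9928.26794/0.097 = 102353.27770
P_0 = D_1/(1+r)^1 + D_2/(1+r)^2 + TV/(1+r)^2
    = 7563.36842 + 7324.52521 + 78757.52363 = 93645.41725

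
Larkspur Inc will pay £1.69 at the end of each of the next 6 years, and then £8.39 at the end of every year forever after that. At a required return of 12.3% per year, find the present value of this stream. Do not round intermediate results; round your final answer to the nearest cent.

PV of 6-year annuity: £1.69 × [1 − (1+0.123)^−6] / 0.123 = 6.88964
Perpetuity value at year 6: £8.39 / 0.123 = 68.21138
PV of perpetuity: 68.21138 / (1+0.123)^6 = 34.00778
Total PV = 6.88964 + 34.00778 = 40.89742

£40.90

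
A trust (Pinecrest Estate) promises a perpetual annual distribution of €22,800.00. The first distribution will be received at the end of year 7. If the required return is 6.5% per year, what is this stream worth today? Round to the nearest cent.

€240394.12

Value at end of year 6: C / r = €22,800.00 / 0.065 = €350,769.2308
Discount to today: PV = €350,769.2308 / (1 + 0.065)^6 = €350,769.2308 / 1.459142 = €240,394.12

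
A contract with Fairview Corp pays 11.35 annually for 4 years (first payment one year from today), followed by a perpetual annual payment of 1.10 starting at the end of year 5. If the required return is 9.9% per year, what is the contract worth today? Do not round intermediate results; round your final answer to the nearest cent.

43.67

PV of 4-year annuity: 11.35 × [1 − (1+0.099)^−4] / 0.099 = 36.05599
Perpetuity value at year 4: 1.10 / 0.099 = 11.11111
PV of perpetuity: 11.11111 / (1+0.099)^4 = 7.61670
Total PV = 36.05599 + 7.61670 = 43.67269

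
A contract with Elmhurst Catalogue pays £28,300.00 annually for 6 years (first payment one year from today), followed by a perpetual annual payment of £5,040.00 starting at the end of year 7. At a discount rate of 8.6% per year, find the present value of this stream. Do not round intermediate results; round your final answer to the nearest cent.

£164203.31

PV of 6-year annuity: £28,300.00 × [1 − (1+0.086)^−6] / 0.086 = 128479.88088
Perpetuity value at year 6: £5,040.00 / 0.086 = 58604.65116
PV of perpetuity: 58604.65116 / (1+0.086)^6 = 35723.42856
Total PV = 128479.88088 + 35723.42856 = 164203.30944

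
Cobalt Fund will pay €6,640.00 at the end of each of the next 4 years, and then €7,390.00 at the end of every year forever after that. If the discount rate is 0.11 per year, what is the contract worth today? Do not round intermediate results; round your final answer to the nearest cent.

€64854.98

PV of 4-year annuity: €6,640.00 × [1 − (1+0.11)^−4] / 0.11 = 20600.23938
Perpetuity value at year 4: €7,390.00 / 0.11 = 67181.81818
PV of perpetuity: 67181.81818 / (1+0.11)^4 = 44254.74454
Total PV = 20600.23938 + 44254.74454 = 64854.98391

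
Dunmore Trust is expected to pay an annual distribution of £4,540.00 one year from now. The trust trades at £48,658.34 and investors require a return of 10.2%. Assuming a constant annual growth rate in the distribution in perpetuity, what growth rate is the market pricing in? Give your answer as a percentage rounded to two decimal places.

0.87%

P = D₁/(r−g) ⇒ g = r − D₁/P = 0.102 − £4,540.00/£48,658.34 = 0.008696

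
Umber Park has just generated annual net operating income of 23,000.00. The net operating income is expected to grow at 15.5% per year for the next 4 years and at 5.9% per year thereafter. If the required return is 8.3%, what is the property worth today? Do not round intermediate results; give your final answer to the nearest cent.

D_1 = 26565.00000
D_2 = 30682.57500
D_3 = 35438.37413
D_4 = 40931.32211
Terminal value at year 4: TV = D_4×(1+g_2)/(r−g_2) = 43346.27012/0.024 = 1806094.58830
P_0 = D_1/(1+r)^1 + D_2/(1+r)^2 + D_3/(1+r)^3 + D_4/(1+r)^4 + TV/(1+r)^4
    = 24529.08587 + 26159.82842 + 27898.98599 + 29753.76622 + 1312884.93464 = 1421226.60115

1421226.60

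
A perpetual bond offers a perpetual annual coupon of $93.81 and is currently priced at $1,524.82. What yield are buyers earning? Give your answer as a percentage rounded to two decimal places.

6.15%

P = C/r ⇒ r = C/P = $93.81/$1,524.82 = 0.061522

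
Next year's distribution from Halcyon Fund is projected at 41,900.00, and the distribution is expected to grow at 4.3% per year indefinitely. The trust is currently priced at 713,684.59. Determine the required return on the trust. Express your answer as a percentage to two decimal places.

10.17%

P = D₁/(r − g) ⇒ r = D₁/P + g = 41,900.0000/713,684.59 + 0.043 = 0.058709 + 0.043 = 0.101709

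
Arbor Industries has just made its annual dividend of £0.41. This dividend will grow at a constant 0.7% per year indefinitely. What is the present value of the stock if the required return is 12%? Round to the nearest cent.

D₁ = D₀ × (1 + g) = £0.41 × 1.007 = £0.4129
Growing perpetuity: P = D₁ / (r − g) = £0.4129 / (0.12 − 0.007) = £3.65

£3.65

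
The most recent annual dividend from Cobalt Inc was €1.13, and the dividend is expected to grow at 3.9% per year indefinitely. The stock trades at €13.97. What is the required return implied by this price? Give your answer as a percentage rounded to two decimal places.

12.30%

D₁ = €1.13 × 1.039 = €1.1741
P = D₁/(r − g) ⇒ r = D₁/P + g = €1.1741/€13.97 + 0.039 = 0.084042 + 0.039 = 0.123042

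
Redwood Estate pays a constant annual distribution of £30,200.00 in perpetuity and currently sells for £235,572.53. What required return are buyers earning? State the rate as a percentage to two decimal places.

12.82%

P = C/r ⇒ r = C/P = £30,200.00/£235,572.53 = 0.128198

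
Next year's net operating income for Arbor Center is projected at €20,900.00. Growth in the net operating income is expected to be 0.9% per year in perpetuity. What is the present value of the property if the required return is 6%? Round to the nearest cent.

Growing perpetuity: P = D₁ / (r − g) = €20,900.0000 / (0.06 − 0.009) = €409,803.92

€409803.92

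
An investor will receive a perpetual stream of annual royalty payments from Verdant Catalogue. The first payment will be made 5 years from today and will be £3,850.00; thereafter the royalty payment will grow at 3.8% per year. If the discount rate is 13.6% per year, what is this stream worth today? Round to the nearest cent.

£23589.64

Value at end of year 4: C₁ / (r − g) = £3,850.00 / (0.136 − 0.038) = £39,285.7143
Discount to today: PV = £39,285.7143 / (1 + 0.136)^4 = £39,285.7143 / 1.665380 = £23,589.64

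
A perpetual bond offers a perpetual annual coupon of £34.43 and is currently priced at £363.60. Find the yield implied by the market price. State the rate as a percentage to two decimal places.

9.47%

P = C/r ⇒ r = C/P = £34.43/£363.60 = 0.094692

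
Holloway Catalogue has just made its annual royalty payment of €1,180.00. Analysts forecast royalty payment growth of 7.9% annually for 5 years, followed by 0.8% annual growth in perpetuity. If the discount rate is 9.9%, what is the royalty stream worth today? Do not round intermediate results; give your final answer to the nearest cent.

€17509.54

D_1 = 1273.22000
D_2 = 1373.80438
D_3 = 1482.33493
D_4 = 1599.43939
D_5 = 1725.79510
Terminal value at year 5: TV = D_5×(1+g_2)/(r−g_2) = 1739.60146/0.091 = 19116.49953
P_0 = D_1/(1+r)^1 + D_2/(1+r)^2 + D_3/(1+r)^3 + D_4/(1+r)^4 + D_5/(1+r)^5 + TV/(1+r)^5
    = 1158.52593 + 1137.44266 + 1116.74306 + 1096.42017 + 1076.46712 + 11923.94347 = 17509.54241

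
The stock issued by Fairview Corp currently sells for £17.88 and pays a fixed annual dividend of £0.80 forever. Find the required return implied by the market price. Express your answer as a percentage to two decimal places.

4.47%

P = C/r ⇒ r = C/P = £0.80/£17.88 = 0.044743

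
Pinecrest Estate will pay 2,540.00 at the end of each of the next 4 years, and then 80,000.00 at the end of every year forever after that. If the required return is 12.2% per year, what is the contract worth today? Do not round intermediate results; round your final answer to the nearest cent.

PV of 4-year annuity: 2,540.00 × [1 − (1+0.122)^−4] / 0.122 = 7682.48282
Perpetuity value at year 4: 80,000.00 / 0.122 = 655737.70492
PV of perpetuity: 655737.70492 / (1+0.122)^4 = 413769.74207
Total PV = 7682.48282 + 413769.74207 = 421452.22489

421452.22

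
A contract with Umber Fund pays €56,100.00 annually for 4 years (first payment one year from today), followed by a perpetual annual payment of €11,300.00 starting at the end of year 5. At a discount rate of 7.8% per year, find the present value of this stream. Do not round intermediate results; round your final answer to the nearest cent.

PV of 4-year annuity: €56,100.00 × [1 − (1+0.078)^−4] / 0.078 = 186640.51493
Perpetuity value at year 4: €11,300.00 / 0.078 = 144871.79487
PV of perpetuity: 144871.79487 / (1+0.078)^4 = 107277.53785
Total PV = 186640.51493 + 107277.53785 = 293918.05278

€293918.05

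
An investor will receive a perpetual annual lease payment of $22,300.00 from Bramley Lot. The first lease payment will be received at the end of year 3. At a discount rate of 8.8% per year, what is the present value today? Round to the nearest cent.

Value at end of year 2: C / r = $22,300.00 / 0.088 = $253,409.0909
Discount to today: PV = $253,409.0909 / (1 + 0.088)^2 = $253,409.0909 / 1.183744 = $214,074.23

$214074.23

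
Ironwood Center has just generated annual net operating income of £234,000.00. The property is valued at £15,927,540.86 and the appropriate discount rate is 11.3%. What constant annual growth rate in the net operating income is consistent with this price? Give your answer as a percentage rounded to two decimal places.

P = D₀(1+g)/(r−g) ⇒ P(r−g) = D₀(1+g) ⇒ g(P+D₀) = P·r − D₀
g = (P·r − D₀)/(P + D₀) = (£15,927,540.86×0.113 − £234,000.00) / (£15,927,540.86 + £234,000.00) = 0.096885

9.69%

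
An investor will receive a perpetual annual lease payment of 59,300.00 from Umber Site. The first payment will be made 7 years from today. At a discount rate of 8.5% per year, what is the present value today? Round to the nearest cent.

427619.34

Value at end of year 6: C / r = 59,300.00 / 0.085 = 697,647.0588
Discount to today: PV = 697,647.0588 / (1 + 0.085)^6 = 697,647.0588 / 1.631468 = 427,619.34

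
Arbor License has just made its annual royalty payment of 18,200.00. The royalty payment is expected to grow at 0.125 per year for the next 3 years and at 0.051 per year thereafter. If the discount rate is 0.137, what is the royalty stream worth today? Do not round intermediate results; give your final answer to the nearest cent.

268908.22

D_1 = 20475.00000
D_2 = 23034.37500
D_3 = 25913.67188
Terminal value at year 3: TV = D_3×(1+g_2)/(r−g_2) = 27235.26914/0.086 = 316689.17605
P_0 = D_1/(1+r)^1 + D_2/(1+r)^2 + D_3/(1+r)^3 + TV/(1+r)^3
    = 18007.91557 + 17817.85841 + 17629.80713 + 215452.64301 = 268908.22412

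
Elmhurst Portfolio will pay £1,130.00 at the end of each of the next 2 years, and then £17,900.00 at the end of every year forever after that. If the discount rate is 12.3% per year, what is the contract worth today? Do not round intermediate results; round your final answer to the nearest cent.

PV of 2-year annuity: £1,130.00 × [1 − (1+0.123)^−2] / 0.123 = 1902.25584
Perpetuity value at year 2: £17,900.00 / 0.123 = 145528.45528
PV of perpetuity: 145528.45528 / (1+0.123)^2 = 115395.37612
Total PV = 1902.25584 + 115395.37612 = 117297.63195

£117297.63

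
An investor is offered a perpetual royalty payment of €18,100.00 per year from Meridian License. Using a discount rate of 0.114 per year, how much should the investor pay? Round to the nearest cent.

€158771.93

Level perpetuity: PV = C / r = €18,100.00 / 0.114 = €158,771.93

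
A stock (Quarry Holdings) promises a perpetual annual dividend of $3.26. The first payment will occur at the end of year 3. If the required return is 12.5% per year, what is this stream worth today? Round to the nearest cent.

$20.61

Value at end of year 2: C / r = $3.26 / 0.125 = $26.0800
Discount to today: PV = $26.0800 / (1 + 0.125)^2 = $26.0800 / 1.265625 = $20.61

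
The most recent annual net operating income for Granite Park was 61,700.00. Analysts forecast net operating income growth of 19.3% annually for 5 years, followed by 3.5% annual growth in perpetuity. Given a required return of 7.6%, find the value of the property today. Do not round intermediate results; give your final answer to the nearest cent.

3034619.54

D_1 = 73608.10000
D_2 = 87814.46330
D_3 = 104762.65472
D_4 = 124981.84708
D_5 = 149103.34356
Terminal value at year 5: TV = D_5×(1+g_2)/(r−g_2) = 154321.96059/0.041 = 3763950.25824
P_0 = D_1/(1+r)^1 + D_2/(1+r)^2 + D_3/(1+r)^3 + D_4/(1+r)^4 + D_5/(1+r)^5 + TV/(1+r)^5
    = 68409.01487 + 75847.54158 + 84094.90437 + 93239.05290 + 103377.50010 + 2609651.52685 = 3034619.54067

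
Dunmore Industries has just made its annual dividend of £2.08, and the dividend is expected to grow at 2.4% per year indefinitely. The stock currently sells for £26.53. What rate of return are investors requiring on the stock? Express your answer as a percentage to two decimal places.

D₁ = £2.08 × 1.024 = £2.1299
P = D₁/(r − g) ⇒ r = D₁/P + g = £2.1299/£26.53 + 0.024 = 0.080283 + 0.024 = 0.104283

10.43%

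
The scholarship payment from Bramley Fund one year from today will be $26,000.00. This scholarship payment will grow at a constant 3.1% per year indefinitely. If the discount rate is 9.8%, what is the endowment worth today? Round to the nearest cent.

Growing perpetuity: P = D₁ / (r − g) = $26,000.0000 / (0.098 − 0.031) = $388,059.70

$388059.70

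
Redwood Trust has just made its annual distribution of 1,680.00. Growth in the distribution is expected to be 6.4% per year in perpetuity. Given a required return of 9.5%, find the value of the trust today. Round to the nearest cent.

D₁ = D₀ × (1 + g) = 1,680.00 × 1.064 = 1,787.5200
Growing perpetuity: P = D₁ / (r − g) = 1,787.5200 / (0.095 − 0.064) = 57,661.94

57661.94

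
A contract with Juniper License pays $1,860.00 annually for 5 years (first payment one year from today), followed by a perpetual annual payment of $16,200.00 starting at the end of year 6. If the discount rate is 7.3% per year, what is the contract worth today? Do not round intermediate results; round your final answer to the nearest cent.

PV of 5-year annuity: $1,860.00 × [1 − (1+0.073)^−5] / 0.073 = 7565.49725
Perpetuity value at year 5: $16,200.00 / 0.073 = 221917.80822
PV of perpetuity: 221917.80822 / (1+0.073)^5 = 156024.76768
Total PV = 7565.49725 + 156024.76768 = 163590.26493

$163590.26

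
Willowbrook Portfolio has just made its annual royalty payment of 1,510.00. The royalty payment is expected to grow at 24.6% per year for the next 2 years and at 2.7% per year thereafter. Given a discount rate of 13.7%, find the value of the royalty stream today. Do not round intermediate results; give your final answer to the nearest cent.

20398.65

D_1 = 1881.46000
D_2 = 2344.29916
Terminal value at year 2: TV = D_2×(1+g_2)/(r−g_2) = 2407.59524/0.11 = 21887.22943
P_0 = D_1/(1+r)^1 + D_2/(1+r)^2 + TV/(1+r)^2
    = 1654.75814 + 1813.39370 + 16930.50300 = 20398.65483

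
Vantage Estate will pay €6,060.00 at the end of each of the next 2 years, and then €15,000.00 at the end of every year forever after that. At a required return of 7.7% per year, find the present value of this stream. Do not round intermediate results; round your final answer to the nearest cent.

PV of 2-year annuity: €6,060.00 × [1 − (1+0.077)^−2] / 0.077 = 10851.19865
Perpetuity value at year 2: €15,000.00 / 0.077 = 194805.19481
PV of perpetuity: 194805.19481 / (1+0.077)^2 = 167945.79220
Total PV = 10851.19865 + 167945.79220 = 178796.99085

€178796.99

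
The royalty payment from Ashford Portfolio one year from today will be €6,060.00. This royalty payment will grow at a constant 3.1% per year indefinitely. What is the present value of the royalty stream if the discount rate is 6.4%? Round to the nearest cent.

€183636.36

Growing perpetuity: P = D₁ / (r − g) = €6,060.0000 / (0.064 − 0.031) = €183,636.36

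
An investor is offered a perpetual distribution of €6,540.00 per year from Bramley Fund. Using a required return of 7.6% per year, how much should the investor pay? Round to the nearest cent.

€86052.63

Level perpetuity: PV = C / r = €6,540.00 / 0.076 = €86,052.63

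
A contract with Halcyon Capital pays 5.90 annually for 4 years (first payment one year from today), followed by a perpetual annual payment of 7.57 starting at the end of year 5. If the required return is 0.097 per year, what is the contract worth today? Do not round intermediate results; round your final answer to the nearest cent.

72.71

PV of 4-year annuity: 5.90 × [1 − (1+0.097)^−4] / 0.097 = 18.82431
Perpetuity value at year 4: 7.57 / 0.097 = 78.04124
PV of perpetuity: 78.04124 / (1+0.097)^4 = 53.88869
Total PV = 18.82431 + 53.88869 = 72.71300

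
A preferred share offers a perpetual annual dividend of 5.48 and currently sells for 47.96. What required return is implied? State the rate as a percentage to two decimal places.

11.43%

P = C/r ⇒ r = C/P = 5.48/47.96 = 0.114262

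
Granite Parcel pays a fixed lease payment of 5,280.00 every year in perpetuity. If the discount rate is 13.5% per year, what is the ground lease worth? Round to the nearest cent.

Level perpetuity: PV = C / r = 5,280.00 / 0.135 = 39,111.11

39111.11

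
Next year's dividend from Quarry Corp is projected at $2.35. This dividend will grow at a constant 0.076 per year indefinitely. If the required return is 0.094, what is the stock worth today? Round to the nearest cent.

$130.56

Growing perpetuity: P = D₁ / (r − g) = $2.3500 / (0.094 − 0.076) = $130.56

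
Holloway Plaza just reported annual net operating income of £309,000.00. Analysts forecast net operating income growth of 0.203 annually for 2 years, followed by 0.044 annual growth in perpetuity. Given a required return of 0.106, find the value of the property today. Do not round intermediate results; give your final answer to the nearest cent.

£6857531.57

D_1 = 371727.00000
D_2 = 447187.58100
Terminal value at year 2: TV = D_2×(1+g_2)/(r−g_2) = 466863.83456/0.062 = 7530061.84781
P_0 = D_1/(1+r)^1 + D_2/(1+r)^2 + TV/(1+r)^2
    = 336100.36166 + 365577.51816 + 6155853.69283 = 6857531.57265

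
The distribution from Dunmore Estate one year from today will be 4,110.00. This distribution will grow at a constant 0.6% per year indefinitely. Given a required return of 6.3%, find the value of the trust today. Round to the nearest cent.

72105.26

Growing perpetuity: P = D₁ / (r − g) = 4,110.0000 / (0.063 − 0.006) = 72,105.26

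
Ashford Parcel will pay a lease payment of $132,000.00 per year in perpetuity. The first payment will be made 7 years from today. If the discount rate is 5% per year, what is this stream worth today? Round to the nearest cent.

$1970008.65

Value at end of year 6: C / r = $132,000.00 / 0.05 = $2,640,000.0000
Discount to today: PV = $2,640,000.0000 / (1 + 0.05)^6 = $2,640,000.0000 / 1.340096 = $1,970,008.65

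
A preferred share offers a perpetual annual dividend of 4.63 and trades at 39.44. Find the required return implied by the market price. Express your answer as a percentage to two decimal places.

11.74%

P = C/r ⇒ r = C/P = 4.63/39.44 = 0.117394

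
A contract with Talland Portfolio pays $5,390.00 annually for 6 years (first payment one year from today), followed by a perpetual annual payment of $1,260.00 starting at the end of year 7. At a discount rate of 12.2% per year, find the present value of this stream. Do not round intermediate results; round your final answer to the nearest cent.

PV of 6-year annuity: $5,390.00 × [1 − (1+0.122)^−6] / 0.122 = 22035.52631
Perpetuity value at year 6: $1,260.00 / 0.122 = 10327.86885
PV of perpetuity: 10327.86885 / (1+0.122)^6 = 5176.70686
Total PV = 22035.52631 + 5176.70686 = 27212.23316

$27212.23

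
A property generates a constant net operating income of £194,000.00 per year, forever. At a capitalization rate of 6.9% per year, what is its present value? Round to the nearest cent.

£2811594.20

Level perpetuity: PV = C / r = £194,000.00 / 0.069 = £2,811,594.20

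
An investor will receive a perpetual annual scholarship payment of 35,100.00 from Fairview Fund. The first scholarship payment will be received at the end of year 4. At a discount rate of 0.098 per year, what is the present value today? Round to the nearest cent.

270566.50

Value at end of year 3: C / r = 35,100.00 / 0.098 = 358,163.2653
Discount to today: PV = 358,163.2653 / (1 + 0.098)^3 = 358,163.2653 / 1.323753 = 270,566.50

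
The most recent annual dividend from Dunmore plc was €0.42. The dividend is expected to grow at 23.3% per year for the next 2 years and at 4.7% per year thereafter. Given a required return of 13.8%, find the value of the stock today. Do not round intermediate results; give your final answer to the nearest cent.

€6.62

D_1 = 0.51786
D_2 = 0.63852
Terminal value at year 2: TV = D_2×(1+g_2)/(r−g_2) = 0.66853/0.091 = 7.34650
P_0 = D_1/(1+r)^1 + D_2/(1+r)^2 + TV/(1+r)^2
    = 0.45506 + 0.49305 + 5.67278 = 6.62089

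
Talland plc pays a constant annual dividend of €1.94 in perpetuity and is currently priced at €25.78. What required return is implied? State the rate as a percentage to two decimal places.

P = C/r ⇒ r = C/P = €1.94/€25.78 = 0.075252

7.53%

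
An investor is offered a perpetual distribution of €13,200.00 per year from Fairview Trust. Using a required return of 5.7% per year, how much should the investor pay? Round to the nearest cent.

€231578.95

Level perpetuity: PV = C / r = €13,200.00 / 0.057 = €231,578.95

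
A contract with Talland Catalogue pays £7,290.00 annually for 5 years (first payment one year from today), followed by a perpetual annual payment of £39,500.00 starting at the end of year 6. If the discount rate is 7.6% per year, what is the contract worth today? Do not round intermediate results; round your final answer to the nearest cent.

£389764.34

PV of 5-year annuity: £7,290.00 × [1 − (1+0.076)^−5] / 0.076 = 29416.31578
Perpetuity value at year 5: £39,500.00 / 0.076 = 519736.84211
PV of perpetuity: 519736.84211 / (1+0.076)^5 = 360348.02548
Total PV = 29416.31578 + 360348.02548 = 389764.34126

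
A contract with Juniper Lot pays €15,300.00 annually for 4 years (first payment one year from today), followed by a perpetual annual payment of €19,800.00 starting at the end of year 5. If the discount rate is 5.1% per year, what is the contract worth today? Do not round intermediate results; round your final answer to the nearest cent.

PV of 4-year annuity: €15,300.00 × [1 − (1+0.051)^−4] / 0.051 = 54127.25457
Perpetuity value at year 4: €19,800.00 / 0.051 = 388235.29412
PV of perpetuity: 388235.29412 / (1+0.051)^4 = 318188.25879
Total PV = 54127.25457 + 318188.25879 = 372315.51336

€372315.51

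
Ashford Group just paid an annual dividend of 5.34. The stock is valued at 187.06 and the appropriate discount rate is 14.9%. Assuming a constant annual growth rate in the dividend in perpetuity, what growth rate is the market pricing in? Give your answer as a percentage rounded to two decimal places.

P = D₀(1+g)/(r−g) ⇒ P(r−g) = D₀(1+g) ⇒ g(P+D₀) = P·r − D₀
g = (P·r − D₀)/(P + D₀) = (187.06×0.149 − 5.34) / (187.06 + 5.34) = 0.117110

11.71%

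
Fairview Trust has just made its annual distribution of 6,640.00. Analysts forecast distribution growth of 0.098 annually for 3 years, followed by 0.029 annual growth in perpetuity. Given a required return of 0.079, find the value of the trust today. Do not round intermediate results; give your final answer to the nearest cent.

164627.70

D_1 = 7290.72000
D_2 = 8005.21056
D_3 = 8789.72119
Terminal value at year 3: TV = D_3×(1+g_2)/(r−g_2) = 9044.62311/0.05 = 180892.46219
P_0 = D_1/(1+r)^1 + D_2/(1+r)^2 + D_3/(1+r)^3 + TV/(1+r)^3
    = 6756.92308 + 6875.90504 + 6996.98214 + 143997.89254 = 164627.70280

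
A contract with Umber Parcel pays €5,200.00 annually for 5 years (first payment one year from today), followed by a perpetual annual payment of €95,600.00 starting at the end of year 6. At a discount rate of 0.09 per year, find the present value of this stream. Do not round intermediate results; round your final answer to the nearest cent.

PV of 5-year annuity: €5,200.00 × [1 − (1+0.09)^−5] / 0.09 = 20226.18657
Perpetuity value at year 5: €95,600.00 / 0.09 = 1062222.22222
PV of perpetuity: 1062222.22222 / (1+0.09)^5 = 690371.56145
Total PV = 20226.18657 + 690371.56145 = 710597.74802

€710597.75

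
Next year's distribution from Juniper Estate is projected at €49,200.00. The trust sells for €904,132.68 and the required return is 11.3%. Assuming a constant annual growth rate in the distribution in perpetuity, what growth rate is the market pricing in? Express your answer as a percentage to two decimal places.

P = D₁/(r−g) ⇒ g = r − D₁/P = 0.113 − €49,200.00/€904,132.68 = 0.058583

5.86%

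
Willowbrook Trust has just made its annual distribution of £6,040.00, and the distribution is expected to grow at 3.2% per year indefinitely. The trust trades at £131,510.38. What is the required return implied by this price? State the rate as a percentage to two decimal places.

7.94%

D₁ = £6,040.00 × 1.032 = £6,233.2800
P = D₁/(r − g) ⇒ r = D₁/P + g = £6,233.2800/£131,510.38 + 0.032 = 0.047398 + 0.032 = 0.079398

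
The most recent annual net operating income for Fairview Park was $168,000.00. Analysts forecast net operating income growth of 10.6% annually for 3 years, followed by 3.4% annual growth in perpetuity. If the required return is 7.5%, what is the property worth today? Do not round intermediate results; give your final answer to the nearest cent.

$5147719.60

D_1 = 185808.00000
D_2 = 205503.64800
D_3 = 227287.03469
Terminal value at year 3: TV = D_3×(1+g_2)/(r−g_2) = 235014.79387/0.041 = 5732068.14311
P_0 = D_1/(1+r)^1 + D_2/(1+r)^2 + D_3/(1+r)^3 + TV/(1+r)^3
    = 172844.65116 + 177829.00855 + 182957.10088 + 4614088.83694 = 5147719.59754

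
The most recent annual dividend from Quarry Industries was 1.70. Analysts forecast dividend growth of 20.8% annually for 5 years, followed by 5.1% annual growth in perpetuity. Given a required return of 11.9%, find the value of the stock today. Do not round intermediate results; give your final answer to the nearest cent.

49.28

D_1 = 2.05360
D_2 = 2.48075
D_3 = 2.99674
D_4 = 3.62007
D_5 = 4.37304
Terminal value at year 5: TV = D_5×(1+g_2)/(r−g_2) = 4.59607/0.068 = 67.58921
P_0 = D_1/(1+r)^1 + D_2/(1+r)^2 + D_3/(1+r)^3 + D_4/(1+r)^4 + D_5/(1+r)^5 + TV/(1+r)^5
    = 1.83521 + 1.98117 + 2.13875 + 2.30885 + 2.49249 + 38.52361 = 49.28008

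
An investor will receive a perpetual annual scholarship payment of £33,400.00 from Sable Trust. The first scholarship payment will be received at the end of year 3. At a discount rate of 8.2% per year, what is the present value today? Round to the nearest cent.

£347918.96

Value at end of year 2: C / r = £33,400.00 / 0.082 = £407,317.0732
Discount to today: PV = £407,317.0732 / (1 + 0.082)^2 = £407,317.0732 / 1.170724 = £347,918.96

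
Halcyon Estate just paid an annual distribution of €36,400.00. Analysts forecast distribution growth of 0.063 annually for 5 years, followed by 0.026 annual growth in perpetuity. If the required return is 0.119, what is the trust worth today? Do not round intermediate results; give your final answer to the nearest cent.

D_1 = 38693.20000
D_2 = 41130.87160
D_3 = 43722.11651
D_4 = 46476.60985
D_5 = 49404.63627
Terminal value at year 5: TV = D_5×(1+g_2)/(r−g_2) = 50689.15681/0.093 = 545044.69693
P_0 = D_1/(1+r)^1 + D_2/(1+r)^2 + D_3/(1+r)^3 + D_4/(1+r)^4 + D_5/(1+r)^5 + TV/(1+r)^5
    = 34578.37355 + 32847.90981 + 31204.04659 + 29642.44998 + 28159.00297 + 310657.38761 = 467089.17051

€467089.17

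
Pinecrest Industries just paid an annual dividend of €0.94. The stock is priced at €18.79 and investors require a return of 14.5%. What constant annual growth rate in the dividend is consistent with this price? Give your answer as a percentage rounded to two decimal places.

P = D₀(1+g)/(r−g) ⇒ P(r−g) = D₀(1+g) ⇒ g(P+D₀) = P·r − D₀
g = (P·r − D₀)/(P + D₀) = (€18.79×0.145 − €0.94) / (€18.79 + €0.94) = 0.090449

9.04%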